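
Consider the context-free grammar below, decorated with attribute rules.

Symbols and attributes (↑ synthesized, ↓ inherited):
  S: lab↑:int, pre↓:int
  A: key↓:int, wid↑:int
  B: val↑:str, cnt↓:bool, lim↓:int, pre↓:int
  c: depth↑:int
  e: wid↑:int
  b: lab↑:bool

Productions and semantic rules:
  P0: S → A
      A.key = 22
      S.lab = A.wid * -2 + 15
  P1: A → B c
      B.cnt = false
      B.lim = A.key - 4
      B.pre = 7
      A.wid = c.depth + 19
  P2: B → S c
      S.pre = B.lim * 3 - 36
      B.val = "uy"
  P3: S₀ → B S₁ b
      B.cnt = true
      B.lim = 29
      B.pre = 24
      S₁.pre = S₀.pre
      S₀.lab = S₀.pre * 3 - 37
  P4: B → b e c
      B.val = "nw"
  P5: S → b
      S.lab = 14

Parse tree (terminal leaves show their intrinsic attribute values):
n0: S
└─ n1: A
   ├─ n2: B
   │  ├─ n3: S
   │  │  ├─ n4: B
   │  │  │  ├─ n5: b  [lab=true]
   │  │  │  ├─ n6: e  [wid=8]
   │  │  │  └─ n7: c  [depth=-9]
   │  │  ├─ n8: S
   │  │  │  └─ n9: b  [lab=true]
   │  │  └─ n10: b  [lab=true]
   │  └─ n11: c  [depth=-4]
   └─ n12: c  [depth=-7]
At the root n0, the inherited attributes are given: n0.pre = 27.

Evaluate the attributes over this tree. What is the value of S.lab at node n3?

1. n0.pre = 27  [given at root]
2. n1.key = 22  [22]
3. n2.cnt = false  [false]
4. n2.lim = 18  [A.key - 4]
5. n2.pre = 7  [7]
6. n3.pre = 18  [B.lim * 3 - 36]
7. n4.cnt = true  [true]
8. n4.lim = 29  [29]
9. n4.pre = 24  [24]
10. n5.lab = true  [terminal]
11. n6.wid = 8  [terminal]
12. n7.depth = -9  [terminal]
13. n4.val = "nw"  ["nw"]
14. n8.pre = 18  [S₀.pre]
15. n9.lab = true  [terminal]
16. n8.lab = 14  [14]
17. n10.lab = true  [terminal]
18. n3.lab = 17  [S₀.pre * 3 - 37]
19. n11.depth = -4  [terminal]
20. n2.val = "uy"  ["uy"]
21. n12.depth = -7  [terminal]
22. n1.wid = 12  [c.depth + 19]
23. n0.lab = -9  [A.wid * -2 + 15]

17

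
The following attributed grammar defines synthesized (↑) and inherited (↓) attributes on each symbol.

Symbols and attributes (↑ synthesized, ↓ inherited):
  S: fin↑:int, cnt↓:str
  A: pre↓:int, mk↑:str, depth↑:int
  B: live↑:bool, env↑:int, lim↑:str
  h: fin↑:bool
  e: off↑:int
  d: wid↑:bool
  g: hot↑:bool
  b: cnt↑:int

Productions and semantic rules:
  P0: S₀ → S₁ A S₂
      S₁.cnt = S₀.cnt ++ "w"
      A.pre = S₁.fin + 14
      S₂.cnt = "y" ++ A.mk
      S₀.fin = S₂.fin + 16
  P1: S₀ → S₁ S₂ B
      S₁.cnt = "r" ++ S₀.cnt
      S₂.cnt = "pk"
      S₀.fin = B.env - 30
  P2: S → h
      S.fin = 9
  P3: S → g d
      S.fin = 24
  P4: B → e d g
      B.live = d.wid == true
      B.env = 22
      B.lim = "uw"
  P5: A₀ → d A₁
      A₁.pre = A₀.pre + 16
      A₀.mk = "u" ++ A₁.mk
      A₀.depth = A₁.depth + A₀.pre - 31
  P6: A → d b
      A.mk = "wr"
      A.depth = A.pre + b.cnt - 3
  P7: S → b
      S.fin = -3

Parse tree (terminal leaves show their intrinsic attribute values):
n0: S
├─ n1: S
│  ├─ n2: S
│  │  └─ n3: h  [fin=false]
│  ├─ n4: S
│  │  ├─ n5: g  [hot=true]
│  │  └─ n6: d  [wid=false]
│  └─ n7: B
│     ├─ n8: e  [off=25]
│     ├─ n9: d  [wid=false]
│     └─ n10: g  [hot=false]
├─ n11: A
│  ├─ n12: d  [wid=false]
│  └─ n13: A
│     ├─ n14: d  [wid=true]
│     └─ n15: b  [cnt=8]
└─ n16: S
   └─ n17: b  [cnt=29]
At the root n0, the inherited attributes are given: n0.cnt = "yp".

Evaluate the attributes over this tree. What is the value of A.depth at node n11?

2

1. n0.cnt = "yp"  [given at root]
2. n1.cnt = "ypw"  [S₀.cnt ++ "w"]
3. n2.cnt = "rypw"  ["r" ++ S₀.cnt]
4. n3.fin = false  [terminal]
5. n2.fin = 9  [9]
6. n4.cnt = "pk"  ["pk"]
7. n5.hot = true  [terminal]
8. n6.wid = false  [terminal]
9. n4.fin = 24  [24]
10. n8.off = 25  [terminal]
11. n9.wid = false  [terminal]
12. n10.hot = false  [terminal]
13. n7.live = false  [d.wid == true]
14. n7.env = 22  [22]
15. n7.lim = "uw"  ["uw"]
16. n1.fin = -8  [B.env - 30]
17. n11.pre = 6  [S₁.fin + 14]
18. n12.wid = false  [terminal]
19. n13.pre = 22  [A₀.pre + 16]
20. n14.wid = true  [terminal]
21. n15.cnt = 8  [terminal]
22. n13.mk = "wr"  ["wr"]
23. n13.depth = 27  [A.pre + b.cnt - 3]
24. n11.mk = "uwr"  ["u" ++ A₁.mk]
25. n11.depth = 2  [A₁.depth + A₀.pre - 31]
26. n16.cnt = "yuwr"  ["y" ++ A.mk]
27. n17.cnt = 29  [terminal]
28. n16.fin = -3  [-3]
29. n0.fin = 13  [S₂.fin + 16]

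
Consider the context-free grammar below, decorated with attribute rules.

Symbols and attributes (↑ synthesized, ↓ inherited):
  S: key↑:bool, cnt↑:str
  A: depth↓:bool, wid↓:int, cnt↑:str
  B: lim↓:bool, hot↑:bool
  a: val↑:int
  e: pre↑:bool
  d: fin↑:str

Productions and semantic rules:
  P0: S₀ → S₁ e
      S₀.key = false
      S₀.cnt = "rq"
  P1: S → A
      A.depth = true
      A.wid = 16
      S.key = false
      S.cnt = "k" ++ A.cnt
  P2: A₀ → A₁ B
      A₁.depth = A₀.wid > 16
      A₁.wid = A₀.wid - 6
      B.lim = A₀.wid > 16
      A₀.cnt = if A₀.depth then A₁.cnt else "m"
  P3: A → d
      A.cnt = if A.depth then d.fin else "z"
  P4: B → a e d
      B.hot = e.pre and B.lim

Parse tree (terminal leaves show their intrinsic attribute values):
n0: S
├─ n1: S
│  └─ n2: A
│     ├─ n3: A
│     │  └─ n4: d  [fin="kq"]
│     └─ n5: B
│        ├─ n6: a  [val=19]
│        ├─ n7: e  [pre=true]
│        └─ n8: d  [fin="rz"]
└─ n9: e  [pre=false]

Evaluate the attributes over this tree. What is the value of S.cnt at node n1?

"kz"

1. n2.depth = true  [true]
2. n2.wid = 16  [16]
3. n3.depth = false  [A₀.wid > 16]
4. n3.wid = 10  [A₀.wid - 6]
5. n4.fin = "kq"  [terminal]
6. n3.cnt = "z"  [if A.depth then d.fin else "z"]
7. n5.lim = false  [A₀.wid > 16]
8. n6.val = 19  [terminal]
9. n7.pre = true  [terminal]
10. n8.fin = "rz"  [terminal]
11. n5.hot = false  [e.pre and B.lim]
12. n2.cnt = "z"  [if A₀.depth then A₁.cnt else "m"]
13. n1.key = false  [false]
14. n1.cnt = "kz"  ["k" ++ A.cnt]
15. n9.pre = false  [terminal]
16. n0.key = false  [false]
17. n0.cnt = "rq"  ["rq"]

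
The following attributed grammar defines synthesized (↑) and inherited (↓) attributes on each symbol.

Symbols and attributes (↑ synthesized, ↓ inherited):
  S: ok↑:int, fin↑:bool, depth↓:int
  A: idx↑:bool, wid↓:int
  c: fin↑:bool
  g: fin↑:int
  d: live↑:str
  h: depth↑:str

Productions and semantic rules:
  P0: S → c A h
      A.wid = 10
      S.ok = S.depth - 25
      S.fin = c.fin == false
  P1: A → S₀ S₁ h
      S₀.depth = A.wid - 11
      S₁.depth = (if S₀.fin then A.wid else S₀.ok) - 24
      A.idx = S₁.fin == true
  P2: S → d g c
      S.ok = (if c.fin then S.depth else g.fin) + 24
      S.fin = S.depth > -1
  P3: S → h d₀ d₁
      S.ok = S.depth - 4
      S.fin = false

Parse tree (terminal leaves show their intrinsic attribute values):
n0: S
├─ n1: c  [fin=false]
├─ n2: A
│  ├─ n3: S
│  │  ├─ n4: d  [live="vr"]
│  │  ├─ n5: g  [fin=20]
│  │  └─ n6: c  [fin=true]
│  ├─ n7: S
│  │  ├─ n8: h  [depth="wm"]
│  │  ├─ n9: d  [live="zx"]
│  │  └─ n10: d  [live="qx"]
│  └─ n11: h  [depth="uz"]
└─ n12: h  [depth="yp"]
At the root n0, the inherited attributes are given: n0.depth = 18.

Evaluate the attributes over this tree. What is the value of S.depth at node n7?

1. n0.depth = 18  [given at root]
2. n1.fin = false  [terminal]
3. n2.wid = 10  [10]
4. n3.depth = -1  [A.wid - 11]
5. n4.live = "vr"  [terminal]
6. n5.fin = 20  [terminal]
7. n6.fin = true  [terminal]
8. n3.ok = 23  [(if c.fin then S.depth else g.fin) + 24]
9. n3.fin = false  [S.depth > -1]
10. n7.depth = -1  [(if S₀.fin then A.wid else S₀.ok) - 24]
11. n8.depth = "wm"  [terminal]
12. n9.live = "zx"  [terminal]
13. n10.live = "qx"  [terminal]
14. n7.ok = -5  [S.depth - 4]
15. n7.fin = false  [false]
16. n11.depth = "uz"  [terminal]
17. n2.idx = false  [S₁.fin == true]
18. n12.depth = "yp"  [terminal]
19. n0.ok = -7  [S.depth - 25]
20. n0.fin = true  [c.fin == false]

-1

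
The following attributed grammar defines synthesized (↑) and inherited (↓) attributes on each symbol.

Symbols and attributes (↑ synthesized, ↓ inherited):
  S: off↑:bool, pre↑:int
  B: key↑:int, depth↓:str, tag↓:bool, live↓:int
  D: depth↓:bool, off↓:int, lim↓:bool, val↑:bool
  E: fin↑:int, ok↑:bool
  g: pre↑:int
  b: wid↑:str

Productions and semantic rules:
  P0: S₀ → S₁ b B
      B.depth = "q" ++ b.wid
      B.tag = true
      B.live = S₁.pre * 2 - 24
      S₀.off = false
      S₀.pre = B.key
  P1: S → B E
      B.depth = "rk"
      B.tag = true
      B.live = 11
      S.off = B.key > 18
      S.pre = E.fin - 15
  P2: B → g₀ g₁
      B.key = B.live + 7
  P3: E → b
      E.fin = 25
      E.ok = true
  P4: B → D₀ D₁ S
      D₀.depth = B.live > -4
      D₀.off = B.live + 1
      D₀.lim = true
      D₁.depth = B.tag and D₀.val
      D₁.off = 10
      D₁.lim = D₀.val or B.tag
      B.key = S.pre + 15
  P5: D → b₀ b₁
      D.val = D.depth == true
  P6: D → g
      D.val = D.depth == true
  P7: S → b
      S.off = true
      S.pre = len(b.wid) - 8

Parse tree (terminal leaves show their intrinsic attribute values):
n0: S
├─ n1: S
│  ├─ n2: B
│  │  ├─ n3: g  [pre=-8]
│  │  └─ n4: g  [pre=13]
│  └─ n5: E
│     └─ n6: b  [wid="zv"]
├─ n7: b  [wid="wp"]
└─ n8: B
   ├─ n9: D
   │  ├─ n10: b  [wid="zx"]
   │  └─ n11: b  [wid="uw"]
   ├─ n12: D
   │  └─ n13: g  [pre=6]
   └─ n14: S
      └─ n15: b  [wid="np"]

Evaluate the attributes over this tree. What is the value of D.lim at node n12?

1. n2.depth = "rk"  ["rk"]
2. n2.tag = true  [true]
3. n2.live = 11  [11]
4. n3.pre = -8  [terminal]
5. n4.pre = 13  [terminal]
6. n2.key = 18  [B.live + 7]
7. n6.wid = "zv"  [terminal]
8. n5.fin = 25  [25]
9. n5.ok = true  [true]
10. n1.off = false  [B.key > 18]
11. n1.pre = 10  [E.fin - 15]
12. n7.wid = "wp"  [terminal]
13. n8.depth = "qwp"  ["q" ++ b.wid]
14. n8.tag = true  [true]
15. n8.live = -4  [S₁.pre * 2 - 24]
16. n9.depth = false  [B.live > -4]
17. n9.off = -3  [B.live + 1]
18. n9.lim = true  [true]
19. n10.wid = "zx"  [terminal]
20. n11.wid = "uw"  [terminal]
21. n9.val = false  [D.depth == true]
22. n12.depth = false  [B.tag and D₀.val]
23. n12.off = 10  [10]
24. n12.lim = true  [D₀.val or B.tag]
25. n13.pre = 6  [terminal]
26. n12.val = false  [D.depth == true]
27. n15.wid = "np"  [terminal]
28. n14.off = true  [true]
29. n14.pre = -6  [len(b.wid) - 8]
30. n8.key = 9  [S.pre + 15]
31. n0.off = false  [false]
32. n0.pre = 9  [B.key]

true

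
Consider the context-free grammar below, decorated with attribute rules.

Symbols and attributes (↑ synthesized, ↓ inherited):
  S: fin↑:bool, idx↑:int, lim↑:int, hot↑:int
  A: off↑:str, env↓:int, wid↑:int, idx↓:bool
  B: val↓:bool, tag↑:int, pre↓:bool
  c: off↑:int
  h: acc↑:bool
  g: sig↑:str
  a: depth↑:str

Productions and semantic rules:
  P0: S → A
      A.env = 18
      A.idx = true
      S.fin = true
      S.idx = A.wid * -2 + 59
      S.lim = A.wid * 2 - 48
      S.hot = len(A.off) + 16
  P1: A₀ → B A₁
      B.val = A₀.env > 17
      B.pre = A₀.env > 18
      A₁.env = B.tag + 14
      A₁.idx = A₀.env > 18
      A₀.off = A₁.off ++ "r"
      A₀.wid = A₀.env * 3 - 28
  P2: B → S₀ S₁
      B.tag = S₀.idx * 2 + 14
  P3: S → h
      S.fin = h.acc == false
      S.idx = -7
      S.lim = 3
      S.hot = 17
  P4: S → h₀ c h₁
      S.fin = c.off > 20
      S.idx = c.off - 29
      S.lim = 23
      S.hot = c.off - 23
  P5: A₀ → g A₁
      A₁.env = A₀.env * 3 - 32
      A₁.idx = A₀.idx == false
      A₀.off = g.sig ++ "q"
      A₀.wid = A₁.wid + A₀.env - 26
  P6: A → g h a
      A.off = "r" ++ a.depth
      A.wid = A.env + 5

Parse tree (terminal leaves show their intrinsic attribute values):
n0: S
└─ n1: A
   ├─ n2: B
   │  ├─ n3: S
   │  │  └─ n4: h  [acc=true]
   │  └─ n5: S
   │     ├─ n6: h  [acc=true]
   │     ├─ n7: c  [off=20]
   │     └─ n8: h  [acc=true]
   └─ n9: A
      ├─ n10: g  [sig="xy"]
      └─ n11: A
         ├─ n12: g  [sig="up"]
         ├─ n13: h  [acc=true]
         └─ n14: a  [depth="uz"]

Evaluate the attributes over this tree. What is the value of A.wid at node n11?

15

1. n1.env = 18  [18]
2. n1.idx = true  [true]
3. n2.val = true  [A₀.env > 17]
4. n2.pre = false  [A₀.env > 18]
5. n4.acc = true  [terminal]
6. n3.fin = false  [h.acc == false]
7. n3.idx = -7  [-7]
8. n3.lim = 3  [3]
9. n3.hot = 17  [17]
10. n6.acc = true  [terminal]
11. n7.off = 20  [terminal]
12. n8.acc = true  [terminal]
13. n5.fin = false  [c.off > 20]
14. n5.idx = -9  [c.off - 29]
15. n5.lim = 23  [23]
16. n5.hot = -3  [c.off - 23]
17. n2.tag = 0  [S₀.idx * 2 + 14]
18. n9.env = 14  [B.tag + 14]
19. n9.idx = false  [A₀.env > 18]
20. n10.sig = "xy"  [terminal]
21. n11.env = 10  [A₀.env * 3 - 32]
22. n11.idx = true  [A₀.idx == false]
23. n12.sig = "up"  [terminal]
24. n13.acc = true  [terminal]
25. n14.depth = "uz"  [terminal]
26. n11.off = "ruz"  ["r" ++ a.depth]
27. n11.wid = 15  [A.env + 5]
28. n9.off = "xyq"  [g.sig ++ "q"]
29. n9.wid = 3  [A₁.wid + A₀.env - 26]
30. n1.off = "xyqr"  [A₁.off ++ "r"]
31. n1.wid = 26  [A₀.env * 3 - 28]
32. n0.fin = true  [true]
33. n0.idx = 7  [A.wid * -2 + 59]
34. n0.lim = 4  [A.wid * 2 - 48]
35. n0.hot = 20  [len(A.off) + 16]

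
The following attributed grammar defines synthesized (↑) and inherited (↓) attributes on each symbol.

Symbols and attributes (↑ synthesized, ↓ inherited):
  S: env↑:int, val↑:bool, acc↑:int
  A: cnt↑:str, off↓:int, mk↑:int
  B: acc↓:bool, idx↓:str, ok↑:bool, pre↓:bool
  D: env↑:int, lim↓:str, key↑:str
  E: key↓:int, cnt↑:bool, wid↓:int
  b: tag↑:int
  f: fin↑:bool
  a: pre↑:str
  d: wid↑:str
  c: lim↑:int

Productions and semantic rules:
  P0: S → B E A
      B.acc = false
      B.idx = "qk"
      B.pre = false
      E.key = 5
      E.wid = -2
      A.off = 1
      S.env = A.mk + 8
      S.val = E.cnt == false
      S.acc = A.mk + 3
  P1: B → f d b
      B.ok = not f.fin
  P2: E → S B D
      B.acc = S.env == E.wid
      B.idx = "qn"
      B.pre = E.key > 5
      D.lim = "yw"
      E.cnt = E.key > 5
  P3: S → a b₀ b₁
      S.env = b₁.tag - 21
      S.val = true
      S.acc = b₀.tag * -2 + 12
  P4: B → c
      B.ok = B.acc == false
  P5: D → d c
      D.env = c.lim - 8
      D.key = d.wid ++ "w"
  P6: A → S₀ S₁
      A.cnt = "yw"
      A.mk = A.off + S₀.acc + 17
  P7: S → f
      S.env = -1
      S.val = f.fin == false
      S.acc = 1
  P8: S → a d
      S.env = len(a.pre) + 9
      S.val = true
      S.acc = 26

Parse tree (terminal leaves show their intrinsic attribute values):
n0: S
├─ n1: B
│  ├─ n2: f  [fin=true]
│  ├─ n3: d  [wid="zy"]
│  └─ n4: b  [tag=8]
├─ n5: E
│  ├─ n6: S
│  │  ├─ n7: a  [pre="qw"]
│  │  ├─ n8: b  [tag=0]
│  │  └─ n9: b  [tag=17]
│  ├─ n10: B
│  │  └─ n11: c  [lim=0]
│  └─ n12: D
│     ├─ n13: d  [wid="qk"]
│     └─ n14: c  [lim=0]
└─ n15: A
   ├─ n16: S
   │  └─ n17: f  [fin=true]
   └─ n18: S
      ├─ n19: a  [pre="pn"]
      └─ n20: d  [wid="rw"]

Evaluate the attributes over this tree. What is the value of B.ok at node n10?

1. n1.acc = false  [false]
2. n1.idx = "qk"  ["qk"]
3. n1.pre = false  [false]
4. n2.fin = true  [terminal]
5. n3.wid = "zy"  [terminal]
6. n4.tag = 8  [terminal]
7. n1.ok = false  [not f.fin]
8. n5.key = 5  [5]
9. n5.wid = -2  [-2]
10. n7.pre = "qw"  [terminal]
11. n8.tag = 0  [terminal]
12. n9.tag = 17  [terminal]
13. n6.env = -4  [b₁.tag - 21]
14. n6.val = true  [true]
15. n6.acc = 12  [b₀.tag * -2 + 12]
16. n10.acc = false  [S.env == E.wid]
17. n10.idx = "qn"  ["qn"]
18. n10.pre = false  [E.key > 5]
19. n11.lim = 0  [terminal]
20. n10.ok = true  [B.acc == false]
21. n12.lim = "yw"  ["yw"]
22. n13.wid = "qk"  [terminal]
23. n14.lim = 0  [terminal]
24. n12.env = -8  [c.lim - 8]
25. n12.key = "qkw"  [d.wid ++ "w"]
26. n5.cnt = false  [E.key > 5]
27. n15.off = 1  [1]
28. n17.fin = true  [terminal]
29. n16.env = -1  [-1]
30. n16.val = false  [f.fin == false]
31. n16.acc = 1  [1]
32. n19.pre = "pn"  [terminal]
33. n20.wid = "rw"  [terminal]
34. n18.env = 11  [len(a.pre) + 9]
35. n18.val = true  [true]
36. n18.acc = 26  [26]
37. n15.cnt = "yw"  ["yw"]
38. n15.mk = 19  [A.off + S₀.acc + 17]
39. n0.env = 27  [A.mk + 8]
40. n0.val = true  [E.cnt == false]
41. n0.acc = 22  [A.mk + 3]

true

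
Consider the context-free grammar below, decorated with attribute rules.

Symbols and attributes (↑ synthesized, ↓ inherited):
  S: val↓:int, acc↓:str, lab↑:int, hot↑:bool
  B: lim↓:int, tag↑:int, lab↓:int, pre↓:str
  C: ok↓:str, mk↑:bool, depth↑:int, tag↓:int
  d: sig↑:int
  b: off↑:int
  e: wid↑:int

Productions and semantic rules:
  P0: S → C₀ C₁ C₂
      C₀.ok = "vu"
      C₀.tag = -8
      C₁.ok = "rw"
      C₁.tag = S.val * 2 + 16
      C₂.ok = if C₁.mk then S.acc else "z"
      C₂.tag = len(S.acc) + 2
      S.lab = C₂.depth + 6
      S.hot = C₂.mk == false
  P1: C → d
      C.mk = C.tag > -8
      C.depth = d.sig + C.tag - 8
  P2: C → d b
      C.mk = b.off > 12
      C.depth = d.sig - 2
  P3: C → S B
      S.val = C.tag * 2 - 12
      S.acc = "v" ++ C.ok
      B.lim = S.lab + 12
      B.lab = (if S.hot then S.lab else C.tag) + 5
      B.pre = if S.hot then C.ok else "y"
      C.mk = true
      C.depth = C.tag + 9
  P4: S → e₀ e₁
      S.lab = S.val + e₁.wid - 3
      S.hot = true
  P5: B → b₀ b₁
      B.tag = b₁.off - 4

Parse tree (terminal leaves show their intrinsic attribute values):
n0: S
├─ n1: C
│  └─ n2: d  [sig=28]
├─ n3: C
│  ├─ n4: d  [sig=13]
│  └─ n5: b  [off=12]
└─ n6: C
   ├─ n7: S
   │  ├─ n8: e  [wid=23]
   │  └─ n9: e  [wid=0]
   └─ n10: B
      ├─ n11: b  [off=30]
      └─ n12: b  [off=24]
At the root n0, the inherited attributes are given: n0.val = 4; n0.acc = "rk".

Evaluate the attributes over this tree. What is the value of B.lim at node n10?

5

1. n0.val = 4  [given at root]
2. n0.acc = "rk"  [given at root]
3. n1.ok = "vu"  ["vu"]
4. n1.tag = -8  [-8]
5. n2.sig = 28  [terminal]
6. n1.mk = false  [C.tag > -8]
7. n1.depth = 12  [d.sig + C.tag - 8]
8. n3.ok = "rw"  ["rw"]
9. n3.tag = 24  [S.val * 2 + 16]
10. n4.sig = 13  [terminal]
11. n5.off = 12  [terminal]
12. n3.mk = false  [b.off > 12]
13. n3.depth = 11  [d.sig - 2]
14. n6.ok = "z"  [if C₁.mk then S.acc else "z"]
15. n6.tag = 4  [len(S.acc) + 2]
16. n7.val = -4  [C.tag * 2 - 12]
17. n7.acc = "vz"  ["v" ++ C.ok]
18. n8.wid = 23  [terminal]
19. n9.wid = 0  [terminal]
20. n7.lab = -7  [S.val + e₁.wid - 3]
21. n7.hot = true  [true]
22. n10.lim = 5  [S.lab + 12]
23. n10.lab = -2  [(if S.hot then S.lab else C.tag) + 5]
24. n10.pre = "z"  [if S.hot then C.ok else "y"]
25. n11.off = 30  [terminal]
26. n12.off = 24  [terminal]
27. n10.tag = 20  [b₁.off - 4]
28. n6.mk = true  [true]
29. n6.depth = 13  [C.tag + 9]
30. n0.lab = 19  [C₂.depth + 6]
31. n0.hot = false  [C₂.mk == false]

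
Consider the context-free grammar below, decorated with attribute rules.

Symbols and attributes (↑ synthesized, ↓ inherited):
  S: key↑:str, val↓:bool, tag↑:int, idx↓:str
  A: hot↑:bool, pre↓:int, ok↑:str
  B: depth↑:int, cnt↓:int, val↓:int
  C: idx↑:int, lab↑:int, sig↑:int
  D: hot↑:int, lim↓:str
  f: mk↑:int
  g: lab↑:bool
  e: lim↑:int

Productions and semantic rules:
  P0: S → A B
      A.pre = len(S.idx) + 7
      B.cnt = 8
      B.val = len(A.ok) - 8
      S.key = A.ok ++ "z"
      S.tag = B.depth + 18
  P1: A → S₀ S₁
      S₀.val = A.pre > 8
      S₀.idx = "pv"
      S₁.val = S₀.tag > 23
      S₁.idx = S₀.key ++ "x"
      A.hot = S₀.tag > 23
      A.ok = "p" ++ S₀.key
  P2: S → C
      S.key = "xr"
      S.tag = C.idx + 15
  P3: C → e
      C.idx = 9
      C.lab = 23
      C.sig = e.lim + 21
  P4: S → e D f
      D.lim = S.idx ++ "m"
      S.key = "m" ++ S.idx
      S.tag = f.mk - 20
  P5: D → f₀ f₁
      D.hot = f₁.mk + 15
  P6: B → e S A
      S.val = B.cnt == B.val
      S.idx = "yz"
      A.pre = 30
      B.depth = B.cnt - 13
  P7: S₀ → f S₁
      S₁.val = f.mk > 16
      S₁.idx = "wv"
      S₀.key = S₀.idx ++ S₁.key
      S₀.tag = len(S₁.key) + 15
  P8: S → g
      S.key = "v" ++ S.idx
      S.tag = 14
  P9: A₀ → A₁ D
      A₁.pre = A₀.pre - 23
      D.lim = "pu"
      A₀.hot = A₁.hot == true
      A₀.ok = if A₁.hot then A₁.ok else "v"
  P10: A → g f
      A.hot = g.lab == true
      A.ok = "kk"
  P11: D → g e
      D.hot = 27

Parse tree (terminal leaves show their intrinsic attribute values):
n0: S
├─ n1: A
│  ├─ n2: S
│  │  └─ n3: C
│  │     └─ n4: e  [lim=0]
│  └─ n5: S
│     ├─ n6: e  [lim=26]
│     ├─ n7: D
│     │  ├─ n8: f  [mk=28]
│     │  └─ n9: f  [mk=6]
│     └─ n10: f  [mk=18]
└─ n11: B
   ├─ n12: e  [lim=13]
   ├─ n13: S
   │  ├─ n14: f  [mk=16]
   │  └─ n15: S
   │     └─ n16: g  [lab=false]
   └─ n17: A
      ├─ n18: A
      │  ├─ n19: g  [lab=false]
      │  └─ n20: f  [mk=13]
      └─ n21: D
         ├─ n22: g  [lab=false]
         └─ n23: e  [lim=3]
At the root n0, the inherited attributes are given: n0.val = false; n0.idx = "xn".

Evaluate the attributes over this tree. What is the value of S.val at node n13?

1. n0.val = false  [given at root]
2. n0.idx = "xn"  [given at root]
3. n1.pre = 9  [len(S.idx) + 7]
4. n2.val = true  [A.pre > 8]
5. n2.idx = "pv"  ["pv"]
6. n4.lim = 0  [terminal]
7. n3.idx = 9  [9]
8. n3.lab = 23  [23]
9. n3.sig = 21  [e.lim + 21]
10. n2.key = "xr"  ["xr"]
11. n2.tag = 24  [C.idx + 15]
12. n5.val = true  [S₀.tag > 23]
13. n5.idx = "xrx"  [S₀.key ++ "x"]
14. n6.lim = 26  [terminal]
15. n7.lim = "xrxm"  [S.idx ++ "m"]
16. n8.mk = 28  [terminal]
17. n9.mk = 6  [terminal]
18. n7.hot = 21  [f₁.mk + 15]
19. n10.mk = 18  [terminal]
20. n5.key = "mxrx"  ["m" ++ S.idx]
21. n5.tag = -2  [f.mk - 20]
22. n1.hot = true  [S₀.tag > 23]
23. n1.ok = "pxr"  ["p" ++ S₀.key]
24. n11.cnt = 8  [8]
25. n11.val = -5  [len(A.ok) - 8]
26. n12.lim = 13  [terminal]
27. n13.val = false  [B.cnt == B.val]
28. n13.idx = "yz"  ["yz"]
29. n14.mk = 16  [terminal]
30. n15.val = false  [f.mk > 16]
31. n15.idx = "wv"  ["wv"]
32. n16.lab = false  [terminal]
33. n15.key = "vwv"  ["v" ++ S.idx]
34. n15.tag = 14  [14]
35. n13.key = "yzvwv"  [S₀.idx ++ S₁.key]
36. n13.tag = 18  [len(S₁.key) + 15]
37. n17.pre = 30  [30]
38. n18.pre = 7  [A₀.pre - 23]
39. n19.lab = false  [terminal]
40. n20.mk = 13  [terminal]
41. n18.hot = false  [g.lab == true]
42. n18.ok = "kk"  ["kk"]
43. n21.lim = "pu"  ["pu"]
44. n22.lab = false  [terminal]
45. n23.lim = 3  [terminal]
46. n21.hot = 27  [27]
47. n17.hot = false  [A₁.hot == true]
48. n17.ok = "v"  [if A₁.hot then A₁.ok else "v"]
49. n11.depth = -5  [B.cnt - 13]
50. n0.key = "pxrz"  [A.ok ++ "z"]
51. n0.tag = 13  [B.depth + 18]

false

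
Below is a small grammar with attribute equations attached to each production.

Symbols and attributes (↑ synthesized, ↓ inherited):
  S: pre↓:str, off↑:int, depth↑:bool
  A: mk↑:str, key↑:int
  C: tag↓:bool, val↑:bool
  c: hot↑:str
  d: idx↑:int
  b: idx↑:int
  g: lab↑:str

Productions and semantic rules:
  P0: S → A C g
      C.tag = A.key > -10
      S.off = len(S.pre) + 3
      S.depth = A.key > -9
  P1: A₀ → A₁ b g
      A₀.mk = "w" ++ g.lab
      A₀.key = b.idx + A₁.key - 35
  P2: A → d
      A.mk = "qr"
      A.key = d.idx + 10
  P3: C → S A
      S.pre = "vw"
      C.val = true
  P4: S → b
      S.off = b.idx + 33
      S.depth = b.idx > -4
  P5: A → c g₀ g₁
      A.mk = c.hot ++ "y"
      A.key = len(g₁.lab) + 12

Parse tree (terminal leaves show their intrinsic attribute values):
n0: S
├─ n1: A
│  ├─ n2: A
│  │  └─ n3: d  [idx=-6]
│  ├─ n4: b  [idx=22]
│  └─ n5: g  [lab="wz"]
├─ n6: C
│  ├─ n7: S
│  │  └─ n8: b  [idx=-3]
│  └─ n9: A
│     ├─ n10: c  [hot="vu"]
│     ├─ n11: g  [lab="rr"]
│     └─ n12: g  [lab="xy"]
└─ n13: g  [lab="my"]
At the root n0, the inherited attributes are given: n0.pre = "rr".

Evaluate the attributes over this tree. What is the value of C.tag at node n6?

1. n0.pre = "rr"  [given at root]
2. n3.idx = -6  [terminal]
3. n2.mk = "qr"  ["qr"]
4. n2.key = 4  [d.idx + 10]
5. n4.idx = 22  [terminal]
6. n5.lab = "wz"  [terminal]
7. n1.mk = "wwz"  ["w" ++ g.lab]
8. n1.key = -9  [b.idx + A₁.key - 35]
9. n6.tag = true  [A.key > -10]
10. n7.pre = "vw"  ["vw"]
11. n8.idx = -3  [terminal]
12. n7.off = 30  [b.idx + 33]
13. n7.depth = true  [b.idx > -4]
14. n10.hot = "vu"  [terminal]
15. n11.lab = "rr"  [terminal]
16. n12.lab = "xy"  [terminal]
17. n9.mk = "vuy"  [c.hot ++ "y"]
18. n9.key = 14  [len(g₁.lab) + 12]
19. n6.val = true  [true]
20. n13.lab = "my"  [terminal]
21. n0.off = 5  [len(S.pre) + 3]
22. n0.depth = false  [A.key > -9]

true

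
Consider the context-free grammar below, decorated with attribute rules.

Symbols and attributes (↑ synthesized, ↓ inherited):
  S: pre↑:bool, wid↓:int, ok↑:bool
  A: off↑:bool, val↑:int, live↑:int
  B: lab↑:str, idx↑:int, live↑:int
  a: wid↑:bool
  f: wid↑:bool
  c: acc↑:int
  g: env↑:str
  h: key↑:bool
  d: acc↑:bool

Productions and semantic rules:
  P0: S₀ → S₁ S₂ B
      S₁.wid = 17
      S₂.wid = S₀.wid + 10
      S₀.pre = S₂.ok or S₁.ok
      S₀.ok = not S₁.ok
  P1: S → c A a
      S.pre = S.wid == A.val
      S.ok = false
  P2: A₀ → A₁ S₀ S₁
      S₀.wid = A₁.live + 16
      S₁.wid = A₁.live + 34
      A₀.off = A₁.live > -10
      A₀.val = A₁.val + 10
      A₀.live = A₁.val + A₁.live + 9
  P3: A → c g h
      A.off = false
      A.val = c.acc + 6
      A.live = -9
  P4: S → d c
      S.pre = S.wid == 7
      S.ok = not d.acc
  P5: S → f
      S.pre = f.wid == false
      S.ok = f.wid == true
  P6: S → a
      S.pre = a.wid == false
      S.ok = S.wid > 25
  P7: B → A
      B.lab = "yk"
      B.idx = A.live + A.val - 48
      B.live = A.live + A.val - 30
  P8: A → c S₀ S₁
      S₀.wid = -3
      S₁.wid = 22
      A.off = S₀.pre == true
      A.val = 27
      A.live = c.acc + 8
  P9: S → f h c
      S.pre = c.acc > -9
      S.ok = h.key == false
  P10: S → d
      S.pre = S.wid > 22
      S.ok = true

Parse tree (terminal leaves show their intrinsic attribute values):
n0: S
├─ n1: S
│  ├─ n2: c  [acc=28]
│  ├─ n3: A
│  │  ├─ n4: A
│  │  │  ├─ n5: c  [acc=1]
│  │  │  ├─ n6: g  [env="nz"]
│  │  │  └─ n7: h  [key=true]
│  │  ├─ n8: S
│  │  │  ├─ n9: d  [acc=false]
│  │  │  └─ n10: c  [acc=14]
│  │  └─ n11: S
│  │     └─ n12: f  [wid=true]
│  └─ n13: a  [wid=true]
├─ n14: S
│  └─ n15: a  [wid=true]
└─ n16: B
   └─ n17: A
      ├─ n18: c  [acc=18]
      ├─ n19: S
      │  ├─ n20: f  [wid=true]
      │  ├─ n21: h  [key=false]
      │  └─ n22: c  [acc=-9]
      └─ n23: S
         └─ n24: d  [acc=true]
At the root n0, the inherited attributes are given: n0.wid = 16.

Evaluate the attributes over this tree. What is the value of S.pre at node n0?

true

1. n0.wid = 16  [given at root]
2. n1.wid = 17  [17]
3. n2.acc = 28  [terminal]
4. n5.acc = 1  [terminal]
5. n6.env = "nz"  [terminal]
6. n7.key = true  [terminal]
7. n4.off = false  [false]
8. n4.val = 7  [c.acc + 6]
9. n4.live = -9  [-9]
10. n8.wid = 7  [A₁.live + 16]
11. n9.acc = false  [terminal]
12. n10.acc = 14  [terminal]
13. n8.pre = true  [S.wid == 7]
14. n8.ok = true  [not d.acc]
15. n11.wid = 25  [A₁.live + 34]
16. n12.wid = true  [terminal]
17. n11.pre = false  [f.wid == false]
18. n11.ok = true  [f.wid == true]
19. n3.off = true  [A₁.live > -10]
20. n3.val = 17  [A₁.val + 10]
21. n3.live = 7  [A₁.val + A₁.live + 9]
22. n13.wid = true  [terminal]
23. n1.pre = true  [S.wid == A.val]
24. n1.ok = false  [false]
25. n14.wid = 26  [S₀.wid + 10]
26. n15.wid = true  [terminal]
27. n14.pre = false  [a.wid == false]
28. n14.ok = true  [S.wid > 25]
29. n18.acc = 18  [terminal]
30. n19.wid = -3  [-3]
31. n20.wid = true  [terminal]
32. n21.key = false  [terminal]
33. n22.acc = -9  [terminal]
34. n19.pre = false  [c.acc > -9]
35. n19.ok = true  [h.key == false]
36. n23.wid = 22  [22]
37. n24.acc = true  [terminal]
38. n23.pre = false  [S.wid > 22]
39. n23.ok = true  [true]
40. n17.off = false  [S₀.pre == true]
41. n17.val = 27  [27]
42. n17.live = 26  [c.acc + 8]
43. n16.lab = "yk"  ["yk"]
44. n16.idx = 5  [A.live + A.val - 48]
45. n16.live = 23  [A.live + A.val - 30]
46. n0.pre = true  [S₂.ok or S₁.ok]
47. n0.ok = true  [not S₁.ok]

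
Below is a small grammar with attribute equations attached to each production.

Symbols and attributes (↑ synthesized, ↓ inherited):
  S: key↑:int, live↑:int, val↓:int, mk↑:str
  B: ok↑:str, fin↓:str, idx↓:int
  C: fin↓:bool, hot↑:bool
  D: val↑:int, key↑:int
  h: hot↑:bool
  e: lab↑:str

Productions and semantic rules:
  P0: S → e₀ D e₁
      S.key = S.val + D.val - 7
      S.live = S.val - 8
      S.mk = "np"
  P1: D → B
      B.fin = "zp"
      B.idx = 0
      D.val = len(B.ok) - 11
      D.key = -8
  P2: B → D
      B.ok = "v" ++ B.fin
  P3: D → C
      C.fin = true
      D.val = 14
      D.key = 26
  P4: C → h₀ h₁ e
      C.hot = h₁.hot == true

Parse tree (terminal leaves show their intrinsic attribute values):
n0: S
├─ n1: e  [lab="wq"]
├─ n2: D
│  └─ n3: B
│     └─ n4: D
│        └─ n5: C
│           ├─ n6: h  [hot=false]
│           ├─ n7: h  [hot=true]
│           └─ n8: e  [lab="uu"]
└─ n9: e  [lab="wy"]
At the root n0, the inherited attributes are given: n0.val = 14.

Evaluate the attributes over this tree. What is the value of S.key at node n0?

-1

1. n0.val = 14  [given at root]
2. n1.lab = "wq"  [terminal]
3. n3.fin = "zp"  ["zp"]
4. n3.idx = 0  [0]
5. n5.fin = true  [true]
6. n6.hot = false  [terminal]
7. n7.hot = true  [terminal]
8. n8.lab = "uu"  [terminal]
9. n5.hot = true  [h₁.hot == true]
10. n4.val = 14  [14]
11. n4.key = 26  [26]
12. n3.ok = "vzp"  ["v" ++ B.fin]
13. n2.val = -8  [len(B.ok) - 11]
14. n2.key = -8  [-8]
15. n9.lab = "wy"  [terminal]
16. n0.key = -1  [S.val + D.val - 7]
17. n0.live = 6  [S.val - 8]
18. n0.mk = "np"  ["np"]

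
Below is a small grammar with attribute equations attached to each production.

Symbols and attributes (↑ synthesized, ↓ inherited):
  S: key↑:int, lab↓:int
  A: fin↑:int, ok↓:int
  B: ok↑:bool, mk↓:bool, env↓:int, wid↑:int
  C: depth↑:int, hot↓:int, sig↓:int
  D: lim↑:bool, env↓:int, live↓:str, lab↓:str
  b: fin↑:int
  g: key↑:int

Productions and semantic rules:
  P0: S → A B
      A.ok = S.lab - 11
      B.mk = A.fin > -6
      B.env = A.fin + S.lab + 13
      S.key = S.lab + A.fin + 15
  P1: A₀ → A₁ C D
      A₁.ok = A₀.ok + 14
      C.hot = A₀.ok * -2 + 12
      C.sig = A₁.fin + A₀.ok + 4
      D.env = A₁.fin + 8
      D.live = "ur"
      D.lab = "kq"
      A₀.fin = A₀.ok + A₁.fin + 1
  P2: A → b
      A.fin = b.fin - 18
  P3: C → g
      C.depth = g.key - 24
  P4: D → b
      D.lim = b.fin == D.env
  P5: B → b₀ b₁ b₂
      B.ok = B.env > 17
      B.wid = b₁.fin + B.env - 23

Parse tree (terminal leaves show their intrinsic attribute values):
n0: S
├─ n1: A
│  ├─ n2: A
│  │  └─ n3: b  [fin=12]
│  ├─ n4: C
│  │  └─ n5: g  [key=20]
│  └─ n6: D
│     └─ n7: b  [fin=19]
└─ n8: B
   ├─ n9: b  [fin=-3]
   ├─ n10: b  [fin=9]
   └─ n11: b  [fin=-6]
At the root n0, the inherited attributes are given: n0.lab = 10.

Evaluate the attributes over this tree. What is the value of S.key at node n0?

1. n0.lab = 10  [given at root]
2. n1.ok = -1  [S.lab - 11]
3. n2.ok = 13  [A₀.ok + 14]
4. n3.fin = 12  [terminal]
5. n2.fin = -6  [b.fin - 18]
6. n4.hot = 14  [A₀.ok * -2 + 12]
7. n4.sig = -3  [A₁.fin + A₀.ok + 4]
8. n5.key = 20  [terminal]
9. n4.depth = -4  [g.key - 24]
10. n6.env = 2  [A₁.fin + 8]
11. n6.live = "ur"  ["ur"]
12. n6.lab = "kq"  ["kq"]
13. n7.fin = 19  [terminal]
14. n6.lim = false  [b.fin == D.env]
15. n1.fin = -6  [A₀.ok + A₁.fin + 1]
16. n8.mk = false  [A.fin > -6]
17. n8.env = 17  [A.fin + S.lab + 13]
18. n9.fin = -3  [terminal]
19. n10.fin = 9  [terminal]
20. n11.fin = -6  [terminal]
21. n8.ok = false  [B.env > 17]
22. n8.wid = 3  [b₁.fin + B.env - 23]
23. n0.key = 19  [S.lab + A.fin + 15]

19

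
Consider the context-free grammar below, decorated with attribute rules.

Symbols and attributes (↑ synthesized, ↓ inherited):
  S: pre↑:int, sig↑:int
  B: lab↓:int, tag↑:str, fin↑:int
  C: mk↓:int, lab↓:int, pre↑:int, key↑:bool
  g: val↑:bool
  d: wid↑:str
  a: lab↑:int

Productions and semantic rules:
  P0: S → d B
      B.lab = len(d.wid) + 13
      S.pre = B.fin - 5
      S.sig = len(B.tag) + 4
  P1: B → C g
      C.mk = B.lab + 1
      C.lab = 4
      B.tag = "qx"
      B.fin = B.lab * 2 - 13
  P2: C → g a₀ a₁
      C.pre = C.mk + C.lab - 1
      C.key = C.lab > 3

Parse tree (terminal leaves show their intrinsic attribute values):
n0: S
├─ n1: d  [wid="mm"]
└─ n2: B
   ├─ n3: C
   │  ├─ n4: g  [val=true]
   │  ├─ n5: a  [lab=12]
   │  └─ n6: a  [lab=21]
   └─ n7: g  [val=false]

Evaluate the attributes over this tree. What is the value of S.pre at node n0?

12

1. n1.wid = "mm"  [terminal]
2. n2.lab = 15  [len(d.wid) + 13]
3. n3.mk = 16  [B.lab + 1]
4. n3.lab = 4  [4]
5. n4.val = true  [terminal]
6. n5.lab = 12  [terminal]
7. n6.lab = 21  [terminal]
8. n3.pre = 19  [C.mk + C.lab - 1]
9. n3.key = true  [C.lab > 3]
10. n7.val = false  [terminal]
11. n2.tag = "qx"  ["qx"]
12. n2.fin = 17  [B.lab * 2 - 13]
13. n0.pre = 12  [B.fin - 5]
14. n0.sig = 6  [len(B.tag) + 4]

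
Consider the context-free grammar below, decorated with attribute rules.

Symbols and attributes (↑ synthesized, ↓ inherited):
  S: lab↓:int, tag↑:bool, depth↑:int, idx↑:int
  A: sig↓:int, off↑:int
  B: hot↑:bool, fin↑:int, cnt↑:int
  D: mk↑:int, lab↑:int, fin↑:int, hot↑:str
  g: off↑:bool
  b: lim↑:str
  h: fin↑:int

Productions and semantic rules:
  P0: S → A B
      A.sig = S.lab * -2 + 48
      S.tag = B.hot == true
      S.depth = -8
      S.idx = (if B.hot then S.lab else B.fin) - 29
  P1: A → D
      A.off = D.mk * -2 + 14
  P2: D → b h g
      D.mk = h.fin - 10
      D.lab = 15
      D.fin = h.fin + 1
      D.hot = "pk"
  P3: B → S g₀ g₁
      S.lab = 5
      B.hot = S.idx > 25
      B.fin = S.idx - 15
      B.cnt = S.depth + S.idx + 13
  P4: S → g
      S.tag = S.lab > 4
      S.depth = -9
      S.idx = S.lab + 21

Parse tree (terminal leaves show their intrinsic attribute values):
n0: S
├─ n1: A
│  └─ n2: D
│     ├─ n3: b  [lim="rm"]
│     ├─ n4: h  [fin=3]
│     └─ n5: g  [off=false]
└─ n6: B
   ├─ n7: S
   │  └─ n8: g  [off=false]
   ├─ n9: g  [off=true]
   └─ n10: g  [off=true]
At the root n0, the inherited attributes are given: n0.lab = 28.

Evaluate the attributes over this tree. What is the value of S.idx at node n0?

-1

1. n0.lab = 28  [given at root]
2. n1.sig = -8  [S.lab * -2 + 48]
3. n3.lim = "rm"  [terminal]
4. n4.fin = 3  [terminal]
5. n5.off = false  [terminal]
6. n2.mk = -7  [h.fin - 10]
7. n2.lab = 15  [15]
8. n2.fin = 4  [h.fin + 1]
9. n2.hot = "pk"  ["pk"]
10. n1.off = 28  [D.mk * -2 + 14]
11. n7.lab = 5  [5]
12. n8.off = false  [terminal]
13. n7.tag = true  [S.lab > 4]
14. n7.depth = -9  [-9]
15. n7.idx = 26  [S.lab + 21]
16. n9.off = true  [terminal]
17. n10.off = true  [terminal]
18. n6.hot = true  [S.idx > 25]
19. n6.fin = 11  [S.idx - 15]
20. n6.cnt = 30  [S.depth + S.idx + 13]
21. n0.tag = true  [B.hot == true]
22. n0.depth = -8  [-8]
23. n0.idx = -1  [(if B.hot then S.lab else B.fin) - 29]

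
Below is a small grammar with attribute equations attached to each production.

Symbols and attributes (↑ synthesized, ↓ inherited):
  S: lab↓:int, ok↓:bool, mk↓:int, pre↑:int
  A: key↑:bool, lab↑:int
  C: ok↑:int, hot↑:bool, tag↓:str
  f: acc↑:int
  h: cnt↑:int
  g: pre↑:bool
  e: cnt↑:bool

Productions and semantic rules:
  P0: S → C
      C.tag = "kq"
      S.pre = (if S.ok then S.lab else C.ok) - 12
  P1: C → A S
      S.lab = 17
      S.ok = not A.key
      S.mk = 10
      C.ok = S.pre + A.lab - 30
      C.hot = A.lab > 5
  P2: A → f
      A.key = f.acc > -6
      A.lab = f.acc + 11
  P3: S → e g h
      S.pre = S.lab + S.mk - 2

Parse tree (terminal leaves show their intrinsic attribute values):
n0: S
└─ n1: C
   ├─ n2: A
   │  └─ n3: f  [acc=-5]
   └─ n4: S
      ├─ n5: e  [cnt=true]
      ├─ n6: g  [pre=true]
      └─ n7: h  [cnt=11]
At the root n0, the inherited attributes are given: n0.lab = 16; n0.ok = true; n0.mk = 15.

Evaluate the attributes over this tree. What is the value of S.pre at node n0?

4

1. n0.lab = 16  [given at root]
2. n0.ok = true  [given at root]
3. n0.mk = 15  [given at root]
4. n1.tag = "kq"  ["kq"]
5. n3.acc = -5  [terminal]
6. n2.key = true  [f.acc > -6]
7. n2.lab = 6  [f.acc + 11]
8. n4.lab = 17  [17]
9. n4.ok = false  [not A.key]
10. n4.mk = 10  [10]
11. n5.cnt = true  [terminal]
12. n6.pre = true  [terminal]
13. n7.cnt = 11  [terminal]
14. n4.pre = 25  [S.lab + S.mk - 2]
15. n1.ok = 1  [S.pre + A.lab - 30]
16. n1.hot = true  [A.lab > 5]
17. n0.pre = 4  [(if S.ok then S.lab else C.ok) - 12]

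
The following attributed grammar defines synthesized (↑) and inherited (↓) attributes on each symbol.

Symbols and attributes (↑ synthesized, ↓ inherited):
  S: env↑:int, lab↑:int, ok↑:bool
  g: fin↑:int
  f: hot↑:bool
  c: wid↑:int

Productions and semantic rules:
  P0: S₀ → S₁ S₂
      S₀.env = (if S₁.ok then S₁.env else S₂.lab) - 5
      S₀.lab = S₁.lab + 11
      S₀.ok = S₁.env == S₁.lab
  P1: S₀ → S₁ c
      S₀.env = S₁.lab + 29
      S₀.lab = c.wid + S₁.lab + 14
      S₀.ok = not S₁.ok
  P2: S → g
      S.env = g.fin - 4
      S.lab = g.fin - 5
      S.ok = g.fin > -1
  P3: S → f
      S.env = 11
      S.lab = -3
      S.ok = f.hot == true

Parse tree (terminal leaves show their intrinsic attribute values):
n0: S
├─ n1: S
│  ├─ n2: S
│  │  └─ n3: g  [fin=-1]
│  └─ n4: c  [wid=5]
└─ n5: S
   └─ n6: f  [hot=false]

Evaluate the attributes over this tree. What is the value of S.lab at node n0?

24

1. n3.fin = -1  [terminal]
2. n2.env = -5  [g.fin - 4]
3. n2.lab = -6  [g.fin - 5]
4. n2.ok = false  [g.fin > -1]
5. n4.wid = 5  [terminal]
6. n1.env = 23  [S₁.lab + 29]
7. n1.lab = 13  [c.wid + S₁.lab + 14]
8. n1.ok = true  [not S₁.ok]
9. n6.hot = false  [terminal]
10. n5.env = 11  [11]
11. n5.lab = -3  [-3]
12. n5.ok = false  [f.hot == true]
13. n0.env = 18  [(if S₁.ok then S₁.env else S₂.lab) - 5]
14. n0.lab = 24  [S₁.lab + 11]
15. n0.ok = false  [S₁.env == S₁.lab]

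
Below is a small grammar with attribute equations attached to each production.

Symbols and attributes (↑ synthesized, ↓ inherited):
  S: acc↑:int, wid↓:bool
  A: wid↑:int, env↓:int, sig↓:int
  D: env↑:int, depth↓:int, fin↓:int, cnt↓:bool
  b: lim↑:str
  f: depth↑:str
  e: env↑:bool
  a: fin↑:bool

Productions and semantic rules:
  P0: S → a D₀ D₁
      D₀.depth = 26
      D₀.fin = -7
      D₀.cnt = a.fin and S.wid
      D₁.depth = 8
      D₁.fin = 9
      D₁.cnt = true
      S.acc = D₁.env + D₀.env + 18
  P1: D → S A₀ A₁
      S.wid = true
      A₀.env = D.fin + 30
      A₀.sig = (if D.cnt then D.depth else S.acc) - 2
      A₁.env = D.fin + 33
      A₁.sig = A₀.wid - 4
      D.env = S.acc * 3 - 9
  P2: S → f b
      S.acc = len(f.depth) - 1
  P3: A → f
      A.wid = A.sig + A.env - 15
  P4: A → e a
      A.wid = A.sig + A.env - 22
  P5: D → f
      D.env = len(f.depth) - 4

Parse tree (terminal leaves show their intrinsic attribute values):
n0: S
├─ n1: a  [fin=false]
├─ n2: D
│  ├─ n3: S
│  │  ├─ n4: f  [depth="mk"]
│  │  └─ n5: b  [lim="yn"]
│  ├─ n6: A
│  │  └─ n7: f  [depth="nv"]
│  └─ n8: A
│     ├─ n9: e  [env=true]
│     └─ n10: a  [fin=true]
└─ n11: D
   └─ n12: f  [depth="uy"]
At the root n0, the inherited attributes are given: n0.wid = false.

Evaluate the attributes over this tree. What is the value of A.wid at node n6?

7

1. n0.wid = false  [given at root]
2. n1.fin = false  [terminal]
3. n2.depth = 26  [26]
4. n2.fin = -7  [-7]
5. n2.cnt = false  [a.fin and S.wid]
6. n3.wid = true  [true]
7. n4.depth = "mk"  [terminal]
8. n5.lim = "yn"  [terminal]
9. n3.acc = 1  [len(f.depth) - 1]
10. n6.env = 23  [D.fin + 30]
11. n6.sig = -1  [(if D.cnt then D.depth else S.acc) - 2]
12. n7.depth = "nv"  [terminal]
13. n6.wid = 7  [A.sig + A.env - 15]
14. n8.env = 26  [D.fin + 33]
15. n8.sig = 3  [A₀.wid - 4]
16. n9.env = true  [terminal]
17. n10.fin = true  [terminal]
18. n8.wid = 7  [A.sig + A.env - 22]
19. n2.env = -6  [S.acc * 3 - 9]
20. n11.depth = 8  [8]
21. n11.fin = 9  [9]
22. n11.cnt = true  [true]
23. n12.depth = "uy"  [terminal]
24. n11.env = -2  [len(f.depth) - 4]
25. n0.acc = 10  [D₁.env + D₀.env + 18]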